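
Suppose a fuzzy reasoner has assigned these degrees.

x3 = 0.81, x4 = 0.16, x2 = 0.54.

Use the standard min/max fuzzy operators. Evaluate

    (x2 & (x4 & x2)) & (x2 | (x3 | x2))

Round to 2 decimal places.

0.16

x4 & x2 = min(a, b) on (0.16, 0.54) = 0.16
x2 & (x4 & x2) = min(a, b) on (0.54, 0.16) = 0.16
x3 | x2 = max(a, b) on (0.81, 0.54) = 0.81
x2 | (x3 | x2) = max(a, b) on (0.54, 0.81) = 0.81
(x2 & (x4 & x2)) & (x2 | (x3 | x2)) = min(a, b) on (0.16, 0.81) = 0.16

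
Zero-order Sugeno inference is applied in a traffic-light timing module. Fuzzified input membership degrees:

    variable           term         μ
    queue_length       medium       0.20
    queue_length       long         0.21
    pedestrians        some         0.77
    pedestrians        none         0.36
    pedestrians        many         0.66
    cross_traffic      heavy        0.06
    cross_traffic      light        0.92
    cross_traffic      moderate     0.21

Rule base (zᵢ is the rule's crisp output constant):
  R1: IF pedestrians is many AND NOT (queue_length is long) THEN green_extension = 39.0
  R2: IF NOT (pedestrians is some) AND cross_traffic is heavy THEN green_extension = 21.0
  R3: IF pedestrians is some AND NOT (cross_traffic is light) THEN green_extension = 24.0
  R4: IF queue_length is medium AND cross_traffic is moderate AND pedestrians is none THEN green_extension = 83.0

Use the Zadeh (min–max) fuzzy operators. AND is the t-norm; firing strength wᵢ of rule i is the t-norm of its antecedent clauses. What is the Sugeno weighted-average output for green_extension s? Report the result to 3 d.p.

R1 (z=39.0): many=0.66, ¬long=1−0.21=0.79; AND[min(a, b)] → w = 0.66
R2 (z=21.0): ¬some=1−0.77=0.23, heavy=0.06; AND[min(a, b)] → w = 0.06
R3 (z=24.0): some=0.77, ¬light=1−0.92=0.08; AND[min(a, b)] → w = 0.08
R4 (z=83.0): medium=0.20, moderate=0.21, none=0.36; AND[min(a, b)] → w = 0.20
Weighted average = (0.66·39.0 + 0.06·21.0 + 0.08·24.0 + 0.20·83.0) / (0.66 + 0.06 + 0.08 + 0.20)
  = 45.5200 / 1.0000 = 45.520

45.520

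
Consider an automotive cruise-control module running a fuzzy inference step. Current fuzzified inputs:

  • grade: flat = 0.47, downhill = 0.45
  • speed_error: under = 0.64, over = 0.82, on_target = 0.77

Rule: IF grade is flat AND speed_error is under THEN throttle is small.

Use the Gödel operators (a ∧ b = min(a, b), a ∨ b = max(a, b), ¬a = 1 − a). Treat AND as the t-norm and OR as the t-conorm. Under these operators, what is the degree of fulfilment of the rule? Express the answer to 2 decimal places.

0.47

firing strength: flat=0.47, under=0.64; AND[min(a, b)] → w = 0.47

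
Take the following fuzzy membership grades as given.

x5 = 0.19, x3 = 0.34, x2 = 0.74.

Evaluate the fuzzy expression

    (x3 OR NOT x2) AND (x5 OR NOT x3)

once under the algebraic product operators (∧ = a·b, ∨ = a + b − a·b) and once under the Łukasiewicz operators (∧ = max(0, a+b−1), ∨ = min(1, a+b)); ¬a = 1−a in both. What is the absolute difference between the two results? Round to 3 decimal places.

Under algebraic product:
  NOT x2 = 1 − 0.7400 = 0.2600
  x3 OR NOT x2 = a + b − a·b on (0.3400, 0.2600) = 0.5116
  NOT x3 = 1 − 0.3400 = 0.6600
  x5 OR NOT x3 = a + b − a·b on (0.1900, 0.6600) = 0.7246
  (x3 OR NOT x2) AND (x5 OR NOT x3) = a·b on (0.5116, 0.7246) = 0.3707
  → value = 0.3707
Under Łukasiewicz:
  NOT x2 = 1 − 0.74 = 0.26
  x3 OR NOT x2 = min(1, a+b) on (0.34, 0.26) = 0.60
  NOT x3 = 1 − 0.34 = 0.66
  x5 OR NOT x3 = min(1, a+b) on (0.19, 0.66) = 0.85
  (x3 OR NOT x2) AND (x5 OR NOT x3) = max(0, a+b−1) on (0.60, 0.85) = 0.45
  → value = 0.4500
|0.3707 − 0.4500| = 0.079

0.079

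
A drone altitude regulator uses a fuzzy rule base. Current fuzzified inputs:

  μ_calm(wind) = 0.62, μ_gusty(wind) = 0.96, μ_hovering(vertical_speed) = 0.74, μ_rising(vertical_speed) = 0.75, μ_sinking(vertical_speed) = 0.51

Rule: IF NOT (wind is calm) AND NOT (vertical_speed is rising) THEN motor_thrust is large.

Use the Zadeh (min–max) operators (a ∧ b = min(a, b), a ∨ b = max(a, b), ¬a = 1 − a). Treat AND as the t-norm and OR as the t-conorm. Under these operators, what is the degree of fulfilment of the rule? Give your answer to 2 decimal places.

firing strength: ¬calm=1−0.62=0.38, ¬rising=1−0.75=0.25; AND[min(a, b)] → w = 0.25

0.25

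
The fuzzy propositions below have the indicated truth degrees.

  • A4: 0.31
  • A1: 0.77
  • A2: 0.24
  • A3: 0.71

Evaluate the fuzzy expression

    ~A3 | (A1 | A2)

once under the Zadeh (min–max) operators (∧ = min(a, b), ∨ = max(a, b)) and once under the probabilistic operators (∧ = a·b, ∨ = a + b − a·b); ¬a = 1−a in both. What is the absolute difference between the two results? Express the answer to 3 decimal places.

Under Zadeh (min–max):
  ~A3 = 1 − 0.71 = 0.29
  A1 | A2 = max(a, b) on (0.77, 0.24) = 0.77
  ~A3 | (A1 | A2) = max(a, b) on (0.29, 0.77) = 0.77
  → value = 0.7700
Under probabilistic:
  ~A3 = 1 − 0.7100 = 0.2900
  A1 | A2 = a + b − a·b on (0.7700, 0.2400) = 0.8252
  ~A3 | (A1 | A2) = a + b − a·b on (0.2900, 0.8252) = 0.8759
  → value = 0.8759
|0.7700 − 0.8759| = 0.106

0.106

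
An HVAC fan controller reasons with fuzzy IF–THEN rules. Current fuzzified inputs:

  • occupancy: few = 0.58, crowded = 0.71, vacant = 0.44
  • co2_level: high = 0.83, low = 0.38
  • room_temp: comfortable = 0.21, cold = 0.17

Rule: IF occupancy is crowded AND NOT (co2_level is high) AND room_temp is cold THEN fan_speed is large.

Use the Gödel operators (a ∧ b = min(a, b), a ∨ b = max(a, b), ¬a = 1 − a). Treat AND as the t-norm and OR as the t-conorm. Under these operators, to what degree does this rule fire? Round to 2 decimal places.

0.17

firing strength: crowded=0.71, ¬high=1−0.83=0.17, cold=0.17; AND[min(a, b)] → w = 0.17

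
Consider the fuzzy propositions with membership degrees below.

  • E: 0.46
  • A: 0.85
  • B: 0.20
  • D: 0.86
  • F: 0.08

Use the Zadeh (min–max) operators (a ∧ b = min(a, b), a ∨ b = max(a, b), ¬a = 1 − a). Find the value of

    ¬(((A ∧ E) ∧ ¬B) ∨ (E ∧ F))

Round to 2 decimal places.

0.54

A ∧ E = min(a, b) on (0.85, 0.46) = 0.46
¬B = 1 − 0.20 = 0.80
(A ∧ E) ∧ ¬B = min(a, b) on (0.46, 0.80) = 0.46
E ∧ F = min(a, b) on (0.46, 0.08) = 0.08
((A ∧ E) ∧ ¬B) ∨ (E ∧ F) = max(a, b) on (0.46, 0.08) = 0.46
¬(((A ∧ E) ∧ ¬B) ∨ (E ∧ F)) = 1 − 0.46 = 0.54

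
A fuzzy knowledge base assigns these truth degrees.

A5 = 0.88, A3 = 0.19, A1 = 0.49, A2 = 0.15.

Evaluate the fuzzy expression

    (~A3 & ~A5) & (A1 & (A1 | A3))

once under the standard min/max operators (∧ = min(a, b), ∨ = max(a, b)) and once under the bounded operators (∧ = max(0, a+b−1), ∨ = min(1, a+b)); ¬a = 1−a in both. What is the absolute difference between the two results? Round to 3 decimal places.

Under standard min/max:
  ~A3 = 1 − 0.19 = 0.81
  ~A5 = 1 − 0.88 = 0.12
  ~A3 & ~A5 = min(a, b) on (0.81, 0.12) = 0.12
  A1 | A3 = max(a, b) on (0.49, 0.19) = 0.49
  A1 & (A1 | A3) = min(a, b) on (0.49, 0.49) = 0.49
  (~A3 & ~A5) & (A1 & (A1 | A3)) = min(a, b) on (0.12, 0.49) = 0.12
  → value = 0.1200
Under bounded:
  ~A3 = 1 − 0.19 = 0.81
  ~A5 = 1 − 0.88 = 0.12
  ~A3 & ~A5 = max(0, a+b−1) on (0.81, 0.12) = 0.00
  A1 | A3 = min(1, a+b) on (0.49, 0.19) = 0.68
  A1 & (A1 | A3) = max(0, a+b−1) on (0.49, 0.68) = 0.17
  (~A3 & ~A5) & (A1 & (A1 | A3)) = max(0, a+b−1) on (0.00, 0.17) = 0.00
  → value = 0.0000
|0.1200 − 0.0000| = 0.120

0.120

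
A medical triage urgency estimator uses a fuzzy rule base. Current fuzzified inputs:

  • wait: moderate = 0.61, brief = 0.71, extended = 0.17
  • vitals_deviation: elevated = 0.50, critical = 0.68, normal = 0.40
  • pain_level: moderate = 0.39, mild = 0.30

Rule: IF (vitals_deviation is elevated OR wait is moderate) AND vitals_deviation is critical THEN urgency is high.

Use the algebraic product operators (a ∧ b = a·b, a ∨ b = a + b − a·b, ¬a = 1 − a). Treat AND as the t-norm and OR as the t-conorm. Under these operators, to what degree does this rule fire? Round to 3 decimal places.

0.547

firing strength: (elevated=0.50 OR moderate=0.61) = 0.8050; AND[a·b] with critical=0.68 → w = 0.5474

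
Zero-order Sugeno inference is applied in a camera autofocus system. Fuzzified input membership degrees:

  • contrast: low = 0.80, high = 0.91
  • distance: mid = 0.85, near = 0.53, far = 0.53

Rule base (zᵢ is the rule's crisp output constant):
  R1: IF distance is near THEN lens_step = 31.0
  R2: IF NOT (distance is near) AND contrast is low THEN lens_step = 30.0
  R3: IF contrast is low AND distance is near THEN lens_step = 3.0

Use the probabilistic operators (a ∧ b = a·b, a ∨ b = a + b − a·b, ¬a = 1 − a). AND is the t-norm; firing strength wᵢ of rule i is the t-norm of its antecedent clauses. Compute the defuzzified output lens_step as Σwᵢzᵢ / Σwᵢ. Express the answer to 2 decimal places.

R1 (z=31.0): near=0.53 → w = 0.5300
R2 (z=30.0): ¬near=1−0.53=0.47, low=0.80; AND[a·b] → w = 0.3760
R3 (z=3.0): low=0.80, near=0.53; AND[a·b] → w = 0.4240
Weighted average = (0.5300·31.0 + 0.3760·30.0 + 0.4240·3.0) / (0.5300 + 0.3760 + 0.4240)
  = 28.9820 / 1.3300 = 21.79

21.79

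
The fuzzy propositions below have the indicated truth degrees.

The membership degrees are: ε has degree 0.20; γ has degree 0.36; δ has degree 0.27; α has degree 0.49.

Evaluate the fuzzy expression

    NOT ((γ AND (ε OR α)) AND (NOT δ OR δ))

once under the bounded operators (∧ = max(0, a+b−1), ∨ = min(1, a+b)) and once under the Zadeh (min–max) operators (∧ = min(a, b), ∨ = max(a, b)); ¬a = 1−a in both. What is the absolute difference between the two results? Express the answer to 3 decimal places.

0.310

Under bounded:
  ε OR α = min(1, a+b) on (0.20, 0.49) = 0.69
  γ AND (ε OR α) = max(0, a+b−1) on (0.36, 0.69) = 0.05
  NOT δ = 1 − 0.27 = 0.73
  NOT δ OR δ = min(1, a+b) on (0.73, 0.27) = 1.00
  (γ AND (ε OR α)) AND (NOT δ OR δ) = max(0, a+b−1) on (0.05, 1.00) = 0.05
  NOT ((γ AND (ε OR α)) AND (NOT δ OR δ)) = 1 − 0.05 = 0.95
  → value = 0.9500
Under Zadeh (min–max):
  ε OR α = max(a, b) on (0.20, 0.49) = 0.49
  γ AND (ε OR α) = min(a, b) on (0.36, 0.49) = 0.36
  NOT δ = 1 − 0.27 = 0.73
  NOT δ OR δ = max(a, b) on (0.73, 0.27) = 0.73
  (γ AND (ε OR α)) AND (NOT δ OR δ) = min(a, b) on (0.36, 0.73) = 0.36
  NOT ((γ AND (ε OR α)) AND (NOT δ OR δ)) = 1 − 0.36 = 0.64
  → value = 0.6400
|0.9500 − 0.6400| = 0.310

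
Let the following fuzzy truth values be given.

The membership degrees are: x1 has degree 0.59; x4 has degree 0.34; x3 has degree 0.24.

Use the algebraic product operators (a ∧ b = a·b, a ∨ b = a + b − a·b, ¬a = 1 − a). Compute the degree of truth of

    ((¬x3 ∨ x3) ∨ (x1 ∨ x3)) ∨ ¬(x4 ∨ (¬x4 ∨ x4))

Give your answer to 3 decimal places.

¬x3 = 1 − 0.2400 = 0.7600
¬x3 ∨ x3 = a + b − a·b on (0.7600, 0.2400) = 0.8176
x1 ∨ x3 = a + b − a·b on (0.5900, 0.2400) = 0.6884
(¬x3 ∨ x3) ∨ (x1 ∨ x3) = a + b − a·b on (0.8176, 0.6884) = 0.9432
¬x4 = 1 − 0.3400 = 0.6600
¬x4 ∨ x4 = a + b − a·b on (0.6600, 0.3400) = 0.7756
x4 ∨ (¬x4 ∨ x4) = a + b − a·b on (0.3400, 0.7756) = 0.8519
¬(x4 ∨ (¬x4 ∨ x4)) = 1 − 0.8519 = 0.1481
((¬x3 ∨ x3) ∨ (x1 ∨ x3)) ∨ ¬(x4 ∨ (¬x4 ∨ x4)) = a + b − a·b on (0.9432, 0.1481) = 0.9516

0.952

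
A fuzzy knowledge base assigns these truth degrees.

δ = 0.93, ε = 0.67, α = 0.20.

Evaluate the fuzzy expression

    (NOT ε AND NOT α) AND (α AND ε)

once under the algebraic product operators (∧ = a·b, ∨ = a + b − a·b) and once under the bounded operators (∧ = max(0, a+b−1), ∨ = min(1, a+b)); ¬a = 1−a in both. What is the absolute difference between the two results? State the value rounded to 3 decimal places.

0.035

Under algebraic product:
  NOT ε = 1 − 0.6700 = 0.3300
  NOT α = 1 − 0.2000 = 0.8000
  NOT ε AND NOT α = a·b on (0.3300, 0.8000) = 0.2640
  α AND ε = a·b on (0.2000, 0.6700) = 0.1340
  (NOT ε AND NOT α) AND (α AND ε) = a·b on (0.2640, 0.1340) = 0.0354
  → value = 0.0354
Under bounded:
  NOT ε = 1 − 0.67 = 0.33
  NOT α = 1 − 0.20 = 0.80
  NOT ε AND NOT α = max(0, a+b−1) on (0.33, 0.80) = 0.13
  α AND ε = max(0, a+b−1) on (0.20, 0.67) = 0.00
  (NOT ε AND NOT α) AND (α AND ε) = max(0, a+b−1) on (0.13, 0.00) = 0.00
  → value = 0.0000
|0.0354 − 0.0000| = 0.035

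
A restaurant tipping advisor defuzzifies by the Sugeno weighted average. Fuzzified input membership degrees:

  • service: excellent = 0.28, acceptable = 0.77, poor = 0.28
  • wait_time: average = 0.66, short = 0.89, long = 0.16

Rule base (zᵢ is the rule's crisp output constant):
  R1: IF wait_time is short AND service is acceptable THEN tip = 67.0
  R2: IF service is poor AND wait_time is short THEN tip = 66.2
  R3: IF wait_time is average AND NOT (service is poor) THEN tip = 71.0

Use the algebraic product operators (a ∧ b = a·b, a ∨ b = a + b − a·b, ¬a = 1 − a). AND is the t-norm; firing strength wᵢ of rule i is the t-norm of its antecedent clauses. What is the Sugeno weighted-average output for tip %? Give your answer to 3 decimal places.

R1 (z=67.0): short=0.89, acceptable=0.77; AND[a·b] → w = 0.6853
R2 (z=66.2): poor=0.28, short=0.89; AND[a·b] → w = 0.2492
R3 (z=71.0): average=0.66, ¬poor=1−0.28=0.72; AND[a·b] → w = 0.4752
Weighted average = (0.6853·67.0 + 0.2492·66.2 + 0.4752·71.0) / (0.6853 + 0.2492 + 0.4752)
  = 96.1513 / 1.4097 = 68.207

68.207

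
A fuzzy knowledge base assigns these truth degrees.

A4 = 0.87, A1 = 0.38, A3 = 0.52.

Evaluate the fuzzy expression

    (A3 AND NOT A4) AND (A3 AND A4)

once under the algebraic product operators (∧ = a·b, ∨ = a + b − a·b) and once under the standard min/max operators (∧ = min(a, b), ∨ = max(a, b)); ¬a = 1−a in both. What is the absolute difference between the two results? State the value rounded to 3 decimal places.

Under algebraic product:
  NOT A4 = 1 − 0.8700 = 0.1300
  A3 AND NOT A4 = a·b on (0.5200, 0.1300) = 0.0676
  A3 AND A4 = a·b on (0.5200, 0.8700) = 0.4524
  (A3 AND NOT A4) AND (A3 AND A4) = a·b on (0.0676, 0.4524) = 0.0306
  → value = 0.0306
Under standard min/max:
  NOT A4 = 1 − 0.87 = 0.13
  A3 AND NOT A4 = min(a, b) on (0.52, 0.13) = 0.13
  A3 AND A4 = min(a, b) on (0.52, 0.87) = 0.52
  (A3 AND NOT A4) AND (A3 AND A4) = min(a, b) on (0.13, 0.52) = 0.13
  → value = 0.1300
|0.0306 − 0.1300| = 0.099

0.099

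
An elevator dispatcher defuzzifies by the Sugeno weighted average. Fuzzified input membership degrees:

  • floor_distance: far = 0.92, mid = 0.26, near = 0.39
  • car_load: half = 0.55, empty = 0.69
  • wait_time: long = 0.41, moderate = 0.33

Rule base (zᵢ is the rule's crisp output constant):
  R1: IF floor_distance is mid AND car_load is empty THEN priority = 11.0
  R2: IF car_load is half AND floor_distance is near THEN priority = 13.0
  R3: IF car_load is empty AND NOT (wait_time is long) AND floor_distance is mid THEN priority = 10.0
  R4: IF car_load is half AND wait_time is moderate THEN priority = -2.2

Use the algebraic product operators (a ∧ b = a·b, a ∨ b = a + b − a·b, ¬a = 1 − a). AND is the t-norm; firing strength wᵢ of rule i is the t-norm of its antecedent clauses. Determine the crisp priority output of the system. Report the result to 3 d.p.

7.958

R1 (z=11.0): mid=0.26, empty=0.69; AND[a·b] → w = 0.1794
R2 (z=13.0): half=0.55, near=0.39; AND[a·b] → w = 0.2145
R3 (z=10.0): empty=0.69, ¬long=1−0.41=0.59, mid=0.26; AND[a·b] → w = 0.1058
R4 (z=-2.2): half=0.55, moderate=0.33; AND[a·b] → w = 0.1815
Weighted average = (0.1794·11.0 + 0.2145·13.0 + 0.1058·10.0 + 0.1815·-2.2) / (0.1794 + 0.2145 + 0.1058 + 0.1815)
  = 5.4211 / 0.6812 = 7.958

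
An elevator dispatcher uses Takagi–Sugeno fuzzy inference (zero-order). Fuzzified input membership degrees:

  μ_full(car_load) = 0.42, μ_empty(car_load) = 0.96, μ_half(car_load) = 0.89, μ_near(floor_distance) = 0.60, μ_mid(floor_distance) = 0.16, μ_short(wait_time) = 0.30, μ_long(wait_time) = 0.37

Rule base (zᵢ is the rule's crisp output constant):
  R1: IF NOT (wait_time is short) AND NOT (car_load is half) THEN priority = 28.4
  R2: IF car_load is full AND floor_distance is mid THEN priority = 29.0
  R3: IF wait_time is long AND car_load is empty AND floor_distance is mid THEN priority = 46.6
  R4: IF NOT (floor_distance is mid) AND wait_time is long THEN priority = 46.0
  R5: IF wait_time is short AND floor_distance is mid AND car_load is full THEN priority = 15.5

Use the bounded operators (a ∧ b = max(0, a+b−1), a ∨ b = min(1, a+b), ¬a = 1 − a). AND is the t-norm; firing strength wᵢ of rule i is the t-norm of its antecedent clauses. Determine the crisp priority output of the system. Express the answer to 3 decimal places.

R1 (z=28.4): ¬short=1−0.30=0.70, ¬half=1−0.89=0.11; AND[max(0, a+b−1)] → w = 0.00
R2 (z=29.0): full=0.42, mid=0.16; AND[max(0, a+b−1)] → w = 0.00
R3 (z=46.6): long=0.37, empty=0.96, mid=0.16; AND[max(0, a+b−1)] → w = 0.00
R4 (z=46.0): ¬mid=1−0.16=0.84, long=0.37; AND[max(0, a+b−1)] → w = 0.21
R5 (z=15.5): short=0.30, mid=0.16, full=0.42; AND[max(0, a+b−1)] → w = 0.00
Weighted average = (0.00·28.4 + 0.00·29.0 + 0.00·46.6 + 0.21·46.0 + 0.00·15.5) / (0.00 + 0.00 + 0.00 + 0.21 + 0.00)
  = 9.6600 / 0.2100 = 46.000

46.000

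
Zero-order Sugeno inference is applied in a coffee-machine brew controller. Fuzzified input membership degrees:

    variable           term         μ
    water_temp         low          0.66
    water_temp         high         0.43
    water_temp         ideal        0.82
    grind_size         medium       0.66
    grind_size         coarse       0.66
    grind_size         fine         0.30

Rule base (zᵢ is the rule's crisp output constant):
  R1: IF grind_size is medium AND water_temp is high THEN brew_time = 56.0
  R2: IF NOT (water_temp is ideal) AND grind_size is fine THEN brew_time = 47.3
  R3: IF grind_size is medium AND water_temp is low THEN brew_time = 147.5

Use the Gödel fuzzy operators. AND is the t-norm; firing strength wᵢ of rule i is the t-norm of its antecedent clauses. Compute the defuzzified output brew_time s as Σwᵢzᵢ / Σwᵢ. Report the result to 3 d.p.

102.318

R1 (z=56.0): medium=0.66, high=0.43; AND[min(a, b)] → w = 0.43
R2 (z=47.3): ¬ideal=1−0.82=0.18, fine=0.30; AND[min(a, b)] → w = 0.18
R3 (z=147.5): medium=0.66, low=0.66; AND[min(a, b)] → w = 0.66
Weighted average = (0.43·56.0 + 0.18·47.3 + 0.66·147.5) / (0.43 + 0.18 + 0.66)
  = 129.9440 / 1.2700 = 102.318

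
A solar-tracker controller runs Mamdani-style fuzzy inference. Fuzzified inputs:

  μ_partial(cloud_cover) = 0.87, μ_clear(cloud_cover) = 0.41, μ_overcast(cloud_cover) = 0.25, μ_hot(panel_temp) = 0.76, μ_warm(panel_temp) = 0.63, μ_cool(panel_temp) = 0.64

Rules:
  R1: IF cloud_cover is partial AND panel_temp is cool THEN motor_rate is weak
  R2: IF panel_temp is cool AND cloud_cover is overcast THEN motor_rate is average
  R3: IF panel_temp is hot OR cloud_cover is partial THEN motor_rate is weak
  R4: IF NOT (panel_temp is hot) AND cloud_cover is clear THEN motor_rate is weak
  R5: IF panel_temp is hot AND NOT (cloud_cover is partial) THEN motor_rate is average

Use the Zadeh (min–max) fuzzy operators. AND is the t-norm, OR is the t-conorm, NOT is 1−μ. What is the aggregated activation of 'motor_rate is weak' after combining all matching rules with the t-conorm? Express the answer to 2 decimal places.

0.87

R1: partial=0.87, cool=0.64; AND[min(a, b)] → w = 0.64
R2: cool=0.64, overcast=0.25; AND[min(a, b)] → w = 0.25
R3: hot=0.76, partial=0.87; OR[max(a, b)] → w = 0.87
R4: ¬hot=1−0.76=0.24, clear=0.41; AND[min(a, b)] → w = 0.24
R5: hot=0.76, ¬partial=1−0.87=0.13; AND[min(a, b)] → w = 0.13
Rules with consequent 'weak': {R1, R3, R4} → strengths 0.64, 0.87, 0.24
Aggregate via t-conorm [max(a, b)]: 0.87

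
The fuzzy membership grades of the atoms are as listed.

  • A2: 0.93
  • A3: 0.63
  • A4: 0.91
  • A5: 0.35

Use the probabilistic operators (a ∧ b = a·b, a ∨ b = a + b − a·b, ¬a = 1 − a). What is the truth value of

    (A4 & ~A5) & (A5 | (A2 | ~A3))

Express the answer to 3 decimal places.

0.575

~A5 = 1 − 0.3500 = 0.6500
A4 & ~A5 = a·b on (0.9100, 0.6500) = 0.5915
~A3 = 1 − 0.6300 = 0.3700
A2 | ~A3 = a + b − a·b on (0.9300, 0.3700) = 0.9559
A5 | (A2 | ~A3) = a + b − a·b on (0.3500, 0.9559) = 0.9713
(A4 & ~A5) & (A5 | (A2 | ~A3)) = a·b on (0.5915, 0.9713) = 0.5745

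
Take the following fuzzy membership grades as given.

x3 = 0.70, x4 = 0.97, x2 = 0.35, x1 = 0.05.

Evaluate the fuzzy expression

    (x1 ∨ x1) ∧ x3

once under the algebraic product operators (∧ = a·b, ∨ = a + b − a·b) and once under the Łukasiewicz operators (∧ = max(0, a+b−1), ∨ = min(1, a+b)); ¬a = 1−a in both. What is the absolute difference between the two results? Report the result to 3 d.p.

0.068

Under algebraic product:
  x1 ∨ x1 = a + b − a·b on (0.0500, 0.0500) = 0.0975
  (x1 ∨ x1) ∧ x3 = a·b on (0.0975, 0.7000) = 0.0682
  → value = 0.0682
Under Łukasiewicz:
  x1 ∨ x1 = min(1, a+b) on (0.05, 0.05) = 0.10
  (x1 ∨ x1) ∧ x3 = max(0, a+b−1) on (0.10, 0.70) = 0.00
  → value = 0.0000
|0.0682 − 0.0000| = 0.068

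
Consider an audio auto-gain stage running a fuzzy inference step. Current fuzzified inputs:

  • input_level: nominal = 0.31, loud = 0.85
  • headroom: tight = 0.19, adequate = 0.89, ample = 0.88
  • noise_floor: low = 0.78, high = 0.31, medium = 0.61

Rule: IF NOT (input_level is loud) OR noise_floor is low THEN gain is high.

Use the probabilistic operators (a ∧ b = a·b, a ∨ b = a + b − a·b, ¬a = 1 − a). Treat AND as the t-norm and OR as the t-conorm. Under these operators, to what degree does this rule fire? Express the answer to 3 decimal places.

0.813

firing strength: ¬loud=1−0.85=0.15, low=0.78; OR[a + b − a·b] → w = 0.8130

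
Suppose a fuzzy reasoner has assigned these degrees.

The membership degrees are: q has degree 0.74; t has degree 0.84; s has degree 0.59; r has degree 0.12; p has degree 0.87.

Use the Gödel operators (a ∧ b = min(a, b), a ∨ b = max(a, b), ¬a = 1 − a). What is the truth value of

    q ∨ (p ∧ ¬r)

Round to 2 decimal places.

0.87

¬r = 1 − 0.12 = 0.88
p ∧ ¬r = min(a, b) on (0.87, 0.88) = 0.87
q ∨ (p ∧ ¬r) = max(a, b) on (0.74, 0.87) = 0.87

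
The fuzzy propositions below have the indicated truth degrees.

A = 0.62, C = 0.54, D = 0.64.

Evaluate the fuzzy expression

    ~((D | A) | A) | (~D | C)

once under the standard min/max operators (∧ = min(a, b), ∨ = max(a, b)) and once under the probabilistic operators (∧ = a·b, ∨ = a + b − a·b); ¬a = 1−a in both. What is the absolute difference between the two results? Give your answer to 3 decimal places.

0.181

Under standard min/max:
  D | A = max(a, b) on (0.64, 0.62) = 0.64
  (D | A) | A = max(a, b) on (0.64, 0.62) = 0.64
  ~((D | A) | A) = 1 − 0.64 = 0.36
  ~D = 1 − 0.64 = 0.36
  ~D | C = max(a, b) on (0.36, 0.54) = 0.54
  ~((D | A) | A) | (~D | C) = max(a, b) on (0.36, 0.54) = 0.54
  → value = 0.5400
Under probabilistic:
  D | A = a + b − a·b on (0.6400, 0.6200) = 0.8632
  (D | A) | A = a + b − a·b on (0.8632, 0.6200) = 0.9480
  ~((D | A) | A) = 1 − 0.9480 = 0.0520
  ~D = 1 − 0.6400 = 0.3600
  ~D | C = a + b − a·b on (0.3600, 0.5400) = 0.7056
  ~((D | A) | A) | (~D | C) = a + b − a·b on (0.0520, 0.7056) = 0.7209
  → value = 0.7209
|0.5400 − 0.7209| = 0.181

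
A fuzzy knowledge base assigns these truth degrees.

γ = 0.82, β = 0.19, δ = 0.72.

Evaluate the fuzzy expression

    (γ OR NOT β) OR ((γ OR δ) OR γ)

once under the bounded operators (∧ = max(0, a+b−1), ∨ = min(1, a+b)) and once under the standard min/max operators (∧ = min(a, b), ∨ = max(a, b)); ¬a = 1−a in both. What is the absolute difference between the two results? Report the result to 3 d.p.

0.180

Under bounded:
  NOT β = 1 − 0.19 = 0.81
  γ OR NOT β = min(1, a+b) on (0.82, 0.81) = 1.00
  γ OR δ = min(1, a+b) on (0.82, 0.72) = 1.00
  (γ OR δ) OR γ = min(1, a+b) on (1.00, 0.82) = 1.00
  (γ OR NOT β) OR ((γ OR δ) OR γ) = min(1, a+b) on (1.00, 1.00) = 1.00
  → value = 1.0000
Under standard min/max:
  NOT β = 1 − 0.19 = 0.81
  γ OR NOT β = max(a, b) on (0.82, 0.81) = 0.82
  γ OR δ = max(a, b) on (0.82, 0.72) = 0.82
  (γ OR δ) OR γ = max(a, b) on (0.82, 0.82) = 0.82
  (γ OR NOT β) OR ((γ OR δ) OR γ) = max(a, b) on (0.82, 0.82) = 0.82
  → value = 0.8200
|1.0000 − 0.8200| = 0.180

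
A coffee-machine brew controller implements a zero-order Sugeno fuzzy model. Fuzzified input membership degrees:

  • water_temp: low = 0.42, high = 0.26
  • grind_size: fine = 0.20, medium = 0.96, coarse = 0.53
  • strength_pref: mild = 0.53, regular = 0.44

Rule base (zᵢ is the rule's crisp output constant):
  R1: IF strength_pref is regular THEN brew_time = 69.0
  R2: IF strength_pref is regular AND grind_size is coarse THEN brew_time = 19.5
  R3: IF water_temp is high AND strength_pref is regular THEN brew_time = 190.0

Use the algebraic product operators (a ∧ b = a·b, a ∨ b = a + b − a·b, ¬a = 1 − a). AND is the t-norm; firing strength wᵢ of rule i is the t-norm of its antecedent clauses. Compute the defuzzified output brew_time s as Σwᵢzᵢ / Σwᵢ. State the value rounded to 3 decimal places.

R1 (z=69.0): regular=0.44 → w = 0.4400
R2 (z=19.5): regular=0.44, coarse=0.53; AND[a·b] → w = 0.2332
R3 (z=190.0): high=0.26, regular=0.44; AND[a·b] → w = 0.1144
Weighted average = (0.4400·69.0 + 0.2332·19.5 + 0.1144·190.0) / (0.4400 + 0.2332 + 0.1144)
  = 56.6434 / 0.7876 = 71.919

71.919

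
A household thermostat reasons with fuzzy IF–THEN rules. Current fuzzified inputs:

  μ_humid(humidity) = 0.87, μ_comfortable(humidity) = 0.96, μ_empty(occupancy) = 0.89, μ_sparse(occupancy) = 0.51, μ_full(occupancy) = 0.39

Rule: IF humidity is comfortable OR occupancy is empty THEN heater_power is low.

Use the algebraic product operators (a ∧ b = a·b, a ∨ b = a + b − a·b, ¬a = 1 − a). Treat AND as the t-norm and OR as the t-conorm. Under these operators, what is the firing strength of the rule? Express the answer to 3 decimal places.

firing strength: comfortable=0.96, empty=0.89; OR[a + b − a·b] → w = 0.9956

0.996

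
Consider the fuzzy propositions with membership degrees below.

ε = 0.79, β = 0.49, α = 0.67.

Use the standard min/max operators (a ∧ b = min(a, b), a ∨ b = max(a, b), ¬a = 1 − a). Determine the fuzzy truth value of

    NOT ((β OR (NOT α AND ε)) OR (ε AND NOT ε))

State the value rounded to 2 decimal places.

NOT α = 1 − 0.67 = 0.33
NOT α AND ε = min(a, b) on (0.33, 0.79) = 0.33
β OR (NOT α AND ε) = max(a, b) on (0.49, 0.33) = 0.49
NOT ε = 1 − 0.79 = 0.21
ε AND NOT ε = min(a, b) on (0.79, 0.21) = 0.21
(β OR (NOT α AND ε)) OR (ε AND NOT ε) = max(a, b) on (0.49, 0.21) = 0.49
NOT ((β OR (NOT α AND ε)) OR (ε AND NOT ε)) = 1 − 0.49 = 0.51

0.51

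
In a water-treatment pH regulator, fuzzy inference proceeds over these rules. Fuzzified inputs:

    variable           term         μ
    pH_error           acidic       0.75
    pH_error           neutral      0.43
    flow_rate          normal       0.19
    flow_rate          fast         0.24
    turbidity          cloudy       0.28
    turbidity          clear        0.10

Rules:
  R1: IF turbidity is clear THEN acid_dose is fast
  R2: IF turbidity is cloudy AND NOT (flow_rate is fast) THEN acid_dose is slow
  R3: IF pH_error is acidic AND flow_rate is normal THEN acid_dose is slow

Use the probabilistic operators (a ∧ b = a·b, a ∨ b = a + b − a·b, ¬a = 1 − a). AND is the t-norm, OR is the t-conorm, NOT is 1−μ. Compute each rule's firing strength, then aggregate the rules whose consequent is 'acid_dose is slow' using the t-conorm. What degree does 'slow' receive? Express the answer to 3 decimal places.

0.325

R1: clear=0.10 → w = 0.1000
R2: cloudy=0.28, ¬fast=1−0.24=0.76; AND[a·b] → w = 0.2128
R3: acidic=0.75, normal=0.19; AND[a·b] → w = 0.1425
Rules with consequent 'slow': {R2, R3} → strengths 0.2128, 0.1425
Aggregate via t-conorm [a + b − a·b]: 0.3250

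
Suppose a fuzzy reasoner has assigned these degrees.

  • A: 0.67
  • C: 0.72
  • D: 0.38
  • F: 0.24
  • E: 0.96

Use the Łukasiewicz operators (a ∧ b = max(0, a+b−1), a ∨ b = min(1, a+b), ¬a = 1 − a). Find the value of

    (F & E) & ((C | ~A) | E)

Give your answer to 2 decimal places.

0.20

F & E = max(0, a+b−1) on (0.24, 0.96) = 0.20
~A = 1 − 0.67 = 0.33
C | ~A = min(1, a+b) on (0.72, 0.33) = 1.00
(C | ~A) | E = min(1, a+b) on (1.00, 0.96) = 1.00
(F & E) & ((C | ~A) | E) = max(0, a+b−1) on (0.20, 1.00) = 0.20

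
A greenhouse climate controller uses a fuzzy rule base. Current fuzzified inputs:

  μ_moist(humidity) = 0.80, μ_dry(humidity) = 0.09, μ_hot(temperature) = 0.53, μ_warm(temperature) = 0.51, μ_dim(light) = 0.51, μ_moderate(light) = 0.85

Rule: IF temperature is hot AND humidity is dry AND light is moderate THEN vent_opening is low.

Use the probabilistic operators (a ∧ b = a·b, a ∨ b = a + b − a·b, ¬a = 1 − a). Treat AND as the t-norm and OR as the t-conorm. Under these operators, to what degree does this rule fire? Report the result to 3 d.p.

firing strength: hot=0.53, dry=0.09, moderate=0.85; AND[a·b] → w = 0.0405

0.041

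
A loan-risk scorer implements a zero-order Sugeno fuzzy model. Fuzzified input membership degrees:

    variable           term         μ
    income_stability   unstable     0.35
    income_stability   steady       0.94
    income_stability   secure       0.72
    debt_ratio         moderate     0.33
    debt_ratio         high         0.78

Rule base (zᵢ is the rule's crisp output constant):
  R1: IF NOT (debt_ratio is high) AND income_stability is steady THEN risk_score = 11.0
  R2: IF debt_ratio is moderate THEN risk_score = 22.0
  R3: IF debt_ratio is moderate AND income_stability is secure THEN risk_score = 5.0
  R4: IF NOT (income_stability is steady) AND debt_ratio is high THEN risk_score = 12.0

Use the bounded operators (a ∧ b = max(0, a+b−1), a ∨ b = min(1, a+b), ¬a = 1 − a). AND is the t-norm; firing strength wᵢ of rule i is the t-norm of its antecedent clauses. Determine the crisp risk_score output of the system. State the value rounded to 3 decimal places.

R1 (z=11.0): ¬high=1−0.78=0.22, steady=0.94; AND[max(0, a+b−1)] → w = 0.16
R2 (z=22.0): moderate=0.33 → w = 0.33
R3 (z=5.0): moderate=0.33, secure=0.72; AND[max(0, a+b−1)] → w = 0.05
R4 (z=12.0): ¬steady=1−0.94=0.06, high=0.78; AND[max(0, a+b−1)] → w = 0.00
Weighted average = (0.16·11.0 + 0.33·22.0 + 0.05·5.0 + 0.00·12.0) / (0.16 + 0.33 + 0.05 + 0.00)
  = 9.2700 / 0.5400 = 17.167

17.167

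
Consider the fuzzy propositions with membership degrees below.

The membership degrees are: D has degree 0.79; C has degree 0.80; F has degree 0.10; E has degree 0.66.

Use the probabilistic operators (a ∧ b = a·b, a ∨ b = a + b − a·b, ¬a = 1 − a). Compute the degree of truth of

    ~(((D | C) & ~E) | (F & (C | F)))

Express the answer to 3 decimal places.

D | C = a + b − a·b on (0.7900, 0.8000) = 0.9580
~E = 1 − 0.6600 = 0.3400
(D | C) & ~E = a·b on (0.9580, 0.3400) = 0.3257
C | F = a + b − a·b on (0.8000, 0.1000) = 0.8200
F & (C | F) = a·b on (0.1000, 0.8200) = 0.0820
((D | C) & ~E) | (F & (C | F)) = a + b − a·b on (0.3257, 0.0820) = 0.3810
~(((D | C) & ~E) | (F & (C | F))) = 1 − 0.3810 = 0.6190

0.619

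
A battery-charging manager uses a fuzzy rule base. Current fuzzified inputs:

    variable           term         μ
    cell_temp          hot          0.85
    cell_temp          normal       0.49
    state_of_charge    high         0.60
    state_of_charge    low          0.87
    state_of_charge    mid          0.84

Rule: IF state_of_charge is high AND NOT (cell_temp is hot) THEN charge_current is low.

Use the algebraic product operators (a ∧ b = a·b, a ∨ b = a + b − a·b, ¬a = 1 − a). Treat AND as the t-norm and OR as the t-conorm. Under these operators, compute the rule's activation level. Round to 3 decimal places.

0.090

firing strength: high=0.60, ¬hot=1−0.85=0.15; AND[a·b] → w = 0.0900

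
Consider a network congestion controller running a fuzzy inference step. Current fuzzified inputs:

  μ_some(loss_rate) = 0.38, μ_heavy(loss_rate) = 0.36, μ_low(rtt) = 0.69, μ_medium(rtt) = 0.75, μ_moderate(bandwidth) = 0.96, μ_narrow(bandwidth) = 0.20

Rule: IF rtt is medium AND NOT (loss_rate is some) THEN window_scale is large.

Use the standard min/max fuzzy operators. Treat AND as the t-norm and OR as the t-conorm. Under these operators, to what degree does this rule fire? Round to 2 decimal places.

firing strength: medium=0.75, ¬some=1−0.38=0.62; AND[min(a, b)] → w = 0.62

0.62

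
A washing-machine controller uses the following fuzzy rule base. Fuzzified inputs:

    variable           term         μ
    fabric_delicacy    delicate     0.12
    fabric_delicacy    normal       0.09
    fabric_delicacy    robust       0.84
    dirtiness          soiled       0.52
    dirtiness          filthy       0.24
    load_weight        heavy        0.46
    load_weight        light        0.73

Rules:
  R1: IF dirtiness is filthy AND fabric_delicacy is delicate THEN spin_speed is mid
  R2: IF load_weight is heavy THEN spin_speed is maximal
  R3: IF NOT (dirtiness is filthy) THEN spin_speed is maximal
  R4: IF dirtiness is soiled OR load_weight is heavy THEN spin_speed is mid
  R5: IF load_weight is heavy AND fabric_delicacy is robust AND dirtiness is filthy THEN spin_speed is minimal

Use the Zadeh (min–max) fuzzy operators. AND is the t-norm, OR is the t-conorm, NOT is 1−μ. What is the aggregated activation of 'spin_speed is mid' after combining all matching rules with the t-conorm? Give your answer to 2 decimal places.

R1: filthy=0.24, delicate=0.12; AND[min(a, b)] → w = 0.12
R2: heavy=0.46 → w = 0.46
R3: ¬filthy=1−0.24=0.76 → w = 0.76
R4: soiled=0.52, heavy=0.46; OR[max(a, b)] → w = 0.52
R5: heavy=0.46, robust=0.84, filthy=0.24; AND[min(a, b)] → w = 0.24
Rules with consequent 'mid': {R1, R4} → strengths 0.12, 0.52
Aggregate via t-conorm [max(a, b)]: 0.52

0.52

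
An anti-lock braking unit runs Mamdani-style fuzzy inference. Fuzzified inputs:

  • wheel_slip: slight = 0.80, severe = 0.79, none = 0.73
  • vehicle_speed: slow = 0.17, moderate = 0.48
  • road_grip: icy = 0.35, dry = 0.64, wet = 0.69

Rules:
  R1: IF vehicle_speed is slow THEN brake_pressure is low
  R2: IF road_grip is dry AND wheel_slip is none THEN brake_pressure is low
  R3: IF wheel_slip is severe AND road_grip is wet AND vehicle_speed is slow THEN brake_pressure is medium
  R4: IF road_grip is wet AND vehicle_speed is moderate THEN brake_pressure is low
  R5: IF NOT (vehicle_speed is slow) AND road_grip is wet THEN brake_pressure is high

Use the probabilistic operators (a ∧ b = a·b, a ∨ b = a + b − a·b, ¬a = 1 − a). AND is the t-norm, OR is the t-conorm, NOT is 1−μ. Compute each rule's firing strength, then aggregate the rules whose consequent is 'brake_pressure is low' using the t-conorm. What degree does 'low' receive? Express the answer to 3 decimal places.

R1: slow=0.17 → w = 0.1700
R2: dry=0.64, none=0.73; AND[a·b] → w = 0.4672
R3: severe=0.79, wet=0.69, slow=0.17; AND[a·b] → w = 0.0927
R4: wet=0.69, moderate=0.48; AND[a·b] → w = 0.3312
R5: ¬slow=1−0.17=0.83, wet=0.69; AND[a·b] → w = 0.5727
Rules with consequent 'low': {R1, R2, R4} → strengths 0.1700, 0.4672, 0.3312
Aggregate via t-conorm [a + b − a·b]: 0.7042

0.704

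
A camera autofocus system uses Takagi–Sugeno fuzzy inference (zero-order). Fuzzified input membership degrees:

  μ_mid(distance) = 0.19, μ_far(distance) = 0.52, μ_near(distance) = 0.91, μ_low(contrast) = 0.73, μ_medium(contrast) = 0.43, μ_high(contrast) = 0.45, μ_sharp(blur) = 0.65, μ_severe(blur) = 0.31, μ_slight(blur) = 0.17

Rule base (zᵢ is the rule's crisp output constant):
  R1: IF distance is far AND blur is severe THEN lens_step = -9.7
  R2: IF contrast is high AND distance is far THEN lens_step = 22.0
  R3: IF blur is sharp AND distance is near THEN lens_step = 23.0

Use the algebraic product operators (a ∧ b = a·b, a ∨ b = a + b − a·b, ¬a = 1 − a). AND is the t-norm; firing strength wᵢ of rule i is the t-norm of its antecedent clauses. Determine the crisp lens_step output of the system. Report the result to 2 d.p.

R1 (z=-9.7): far=0.52, severe=0.31; AND[a·b] → w = 0.1612
R2 (z=22.0): high=0.45, far=0.52; AND[a·b] → w = 0.2340
R3 (z=23.0): sharp=0.65, near=0.91; AND[a·b] → w = 0.5915
Weighted average = (0.1612·-9.7 + 0.2340·22.0 + 0.5915·23.0) / (0.1612 + 0.2340 + 0.5915)
  = 17.1889 / 0.9867 = 17.42

17.42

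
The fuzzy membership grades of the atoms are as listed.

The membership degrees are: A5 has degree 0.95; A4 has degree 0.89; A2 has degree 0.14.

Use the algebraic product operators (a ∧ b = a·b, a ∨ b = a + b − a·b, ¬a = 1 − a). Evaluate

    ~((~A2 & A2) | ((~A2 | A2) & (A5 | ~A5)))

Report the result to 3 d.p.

~A2 = 1 − 0.1400 = 0.8600
~A2 & A2 = a·b on (0.8600, 0.1400) = 0.1204
~A2 = 1 − 0.1400 = 0.8600
~A2 | A2 = a + b − a·b on (0.8600, 0.1400) = 0.8796
~A5 = 1 − 0.9500 = 0.0500
A5 | ~A5 = a + b − a·b on (0.9500, 0.0500) = 0.9525
(~A2 | A2) & (A5 | ~A5) = a·b on (0.8796, 0.9525) = 0.8378
(~A2 & A2) | ((~A2 | A2) & (A5 | ~A5)) = a + b − a·b on (0.1204, 0.8378) = 0.8573
~((~A2 & A2) | ((~A2 | A2) & (A5 | ~A5))) = 1 − 0.8573 = 0.1427

0.143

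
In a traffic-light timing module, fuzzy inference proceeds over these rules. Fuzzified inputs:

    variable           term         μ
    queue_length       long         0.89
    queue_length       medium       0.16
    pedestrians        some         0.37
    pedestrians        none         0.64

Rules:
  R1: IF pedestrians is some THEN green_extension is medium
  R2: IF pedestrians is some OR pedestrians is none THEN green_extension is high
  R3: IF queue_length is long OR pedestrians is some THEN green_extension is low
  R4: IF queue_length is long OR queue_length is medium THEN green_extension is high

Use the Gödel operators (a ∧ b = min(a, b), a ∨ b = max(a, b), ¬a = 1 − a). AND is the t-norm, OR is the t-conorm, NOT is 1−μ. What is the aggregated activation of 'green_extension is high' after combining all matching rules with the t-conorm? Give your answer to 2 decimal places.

R1: some=0.37 → w = 0.37
R2: some=0.37, none=0.64; OR[max(a, b)] → w = 0.64
R3: long=0.89, some=0.37; OR[max(a, b)] → w = 0.89
R4: long=0.89, medium=0.16; OR[max(a, b)] → w = 0.89
Rules with consequent 'high': {R2, R4} → strengths 0.64, 0.89
Aggregate via t-conorm [max(a, b)]: 0.89

0.89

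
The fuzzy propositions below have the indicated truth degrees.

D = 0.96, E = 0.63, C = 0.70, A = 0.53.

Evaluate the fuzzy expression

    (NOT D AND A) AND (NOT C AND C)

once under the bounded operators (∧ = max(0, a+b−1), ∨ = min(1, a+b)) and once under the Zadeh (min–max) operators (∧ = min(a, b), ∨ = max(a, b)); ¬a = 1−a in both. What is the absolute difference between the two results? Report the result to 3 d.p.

0.040

Under bounded:
  NOT D = 1 − 0.96 = 0.04
  NOT D AND A = max(0, a+b−1) on (0.04, 0.53) = 0.00
  NOT C = 1 − 0.70 = 0.30
  NOT C AND C = max(0, a+b−1) on (0.30, 0.70) = 0.00
  (NOT D AND A) AND (NOT C AND C) = max(0, a+b−1) on (0.00, 0.00) = 0.00
  → value = 0.0000
Under Zadeh (min–max):
  NOT D = 1 − 0.96 = 0.04
  NOT D AND A = min(a, b) on (0.04, 0.53) = 0.04
  NOT C = 1 − 0.70 = 0.30
  NOT C AND C = min(a, b) on (0.30, 0.70) = 0.30
  (NOT D AND A) AND (NOT C AND C) = min(a, b) on (0.04, 0.30) = 0.04
  → value = 0.0400
|0.0000 − 0.0400| = 0.040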